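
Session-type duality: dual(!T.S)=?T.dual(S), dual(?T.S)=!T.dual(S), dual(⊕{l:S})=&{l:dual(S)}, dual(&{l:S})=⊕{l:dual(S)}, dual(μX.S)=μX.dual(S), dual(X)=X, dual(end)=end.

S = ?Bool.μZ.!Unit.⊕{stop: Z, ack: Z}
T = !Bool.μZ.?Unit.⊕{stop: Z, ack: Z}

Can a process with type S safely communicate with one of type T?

?Bool vs !Bool  ok
  μZ vs μZ  ok (rec unchanged)
    !Unit vs ?Unit  ok
      ⊕{stop,ack} vs ⊕{stop,ack}  ✗ choice polarity not flipped — not dual

NO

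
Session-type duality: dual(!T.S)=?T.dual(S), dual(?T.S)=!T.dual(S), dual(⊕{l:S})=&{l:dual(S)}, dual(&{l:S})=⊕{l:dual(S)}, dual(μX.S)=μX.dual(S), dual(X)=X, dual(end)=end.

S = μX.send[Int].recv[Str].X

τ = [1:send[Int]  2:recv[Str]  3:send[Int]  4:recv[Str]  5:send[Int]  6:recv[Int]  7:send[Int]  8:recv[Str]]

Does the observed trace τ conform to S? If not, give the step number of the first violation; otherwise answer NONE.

step 1: send[Int]  ok  state: recv[Str].μX.…
step 2: recv[Str]  ok  state: μX.…
step 3: send[Int]  ok  state: recv[Str].μX.…
step 4: recv[Str]  ok  state: μX.…
step 5: send[Int]  ok  state: recv[Str].μX.…
step 6: got recv[Int], protocol expects recv[Str]  ✗

6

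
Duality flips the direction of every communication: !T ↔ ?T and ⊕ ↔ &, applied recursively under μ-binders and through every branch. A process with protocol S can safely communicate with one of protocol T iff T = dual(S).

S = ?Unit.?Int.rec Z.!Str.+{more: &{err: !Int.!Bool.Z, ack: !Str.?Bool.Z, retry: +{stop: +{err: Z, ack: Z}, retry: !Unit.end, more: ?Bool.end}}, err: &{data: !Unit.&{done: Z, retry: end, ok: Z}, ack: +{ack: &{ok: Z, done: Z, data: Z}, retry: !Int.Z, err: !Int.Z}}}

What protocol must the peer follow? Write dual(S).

!Unit.!Int.rec Z.?Str.&{more: +{err: ?Int.?Bool.Z, ack: ?Str.!Bool.Z, retry: &{stop: &{err: Z, ack: Z}, retry: ?Unit.end, more: !Bool.end}}, err: +{data: ?Unit.+{done: Z, retry: end, ok: Z}, ack: &{ack: +{ok: Z, done: Z, data: Z}, retry: ?Int.Z, err: ?Int.Z}}}

?Unit → !Unit
  ?Int → !Int
    rec Z → rec Z  (μ self-dual)
      !Str → ?Str
        +{more,err} → &{more,err}  (select→offer)
          [more]
            &{err,ack,retry} → +{err,ack,retry}  (offer→select)
              [err]
                !Int → ?Int
                  !Bool → ?Bool
                    Z ↦ Z
              [ack]
                !Str → ?Str
                  ?Bool → !Bool
                    Z ↦ Z
              [retry]
                +{stop,retry,more} → &{stop,retry,more}  (select→offer)
                  [stop]
                    +{err,ack} → &{err,ack}  (select→offer)
                      [err]
                        Z ↦ Z
                      [ack]
                        Z ↦ Z
                  [retry]
                    !Unit → ?Unit
                      end ↦ end
                  [more]
                    ?Bool → !Bool
                      end ↦ end
          [err]
            &{data,ack} → +{data,ack}  (offer→select)
              [data]
                !Unit → ?Unit
                  &{done,retry,ok} → +{done,retry,ok}  (offer→select)
                    [done]
                      Z ↦ Z
                    [retry]
                      end ↦ end
                    [ok]
                      Z ↦ Z
              [ack]
                +{ack,retry,err} → &{ack,retry,err}  (select→offer)
                  [ack]
                    &{ok,done,data} → +{ok,done,data}  (offer→select)
                      [ok]
                        Z ↦ Z
                      [done]
                        Z ↦ Z
                      [data]
                        Z ↦ Z
                  [retry]
                    !Int → ?Int
                      Z ↦ Z
                  [err]
                    !Int → ?Int
                      Z ↦ Z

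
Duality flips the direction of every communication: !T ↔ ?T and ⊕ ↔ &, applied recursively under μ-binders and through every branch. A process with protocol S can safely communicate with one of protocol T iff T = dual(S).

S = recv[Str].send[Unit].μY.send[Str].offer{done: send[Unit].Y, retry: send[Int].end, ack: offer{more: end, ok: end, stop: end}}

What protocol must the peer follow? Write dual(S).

send[Str].recv[Unit].μY.recv[Str].select{done: recv[Unit].Y, retry: recv[Int].end, ack: select{more: end, ok: end, stop: end}}

recv[Str] ↦ send[Str]
  send[Unit] ↦ recv[Unit]
    μY ↦ μY  (μ self-dual)
      send[Str] ↦ recv[Str]
        offer{done,retry,ack} ↦ select{done,retry,ack}  (external→internal)
          [done]
            send[Unit] ↦ recv[Unit]
              Y self-dual
          [retry]
            send[Int] ↦ recv[Int]
              end self-dual
          [ack]
            offer{more,ok,stop} ↦ select{more,ok,stop}  (external→internal)
              [more]
                end self-dual
              [ok]
                end self-dual
              [stop]
                end self-dual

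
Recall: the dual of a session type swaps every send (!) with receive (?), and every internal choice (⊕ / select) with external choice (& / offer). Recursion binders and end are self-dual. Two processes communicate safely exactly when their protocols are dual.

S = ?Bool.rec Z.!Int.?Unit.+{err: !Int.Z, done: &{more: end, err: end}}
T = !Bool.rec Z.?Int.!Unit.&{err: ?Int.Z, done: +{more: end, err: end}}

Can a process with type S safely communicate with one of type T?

YES

?Bool | !Bool  ok
  rec Z | rec Z  ok (rec unchanged)
    !Int | ?Int  ok
      ?Unit | !Unit  ok
        +{err,done} | &{err,done}  ok label sets agree
          [err]
            !Int | ?Int  ok
              Z | Z  ok
          [done]
            &{more,err} | +{more,err}  ok label sets agree
              [more]
                end | end  ok
              [err]
                end | end  ok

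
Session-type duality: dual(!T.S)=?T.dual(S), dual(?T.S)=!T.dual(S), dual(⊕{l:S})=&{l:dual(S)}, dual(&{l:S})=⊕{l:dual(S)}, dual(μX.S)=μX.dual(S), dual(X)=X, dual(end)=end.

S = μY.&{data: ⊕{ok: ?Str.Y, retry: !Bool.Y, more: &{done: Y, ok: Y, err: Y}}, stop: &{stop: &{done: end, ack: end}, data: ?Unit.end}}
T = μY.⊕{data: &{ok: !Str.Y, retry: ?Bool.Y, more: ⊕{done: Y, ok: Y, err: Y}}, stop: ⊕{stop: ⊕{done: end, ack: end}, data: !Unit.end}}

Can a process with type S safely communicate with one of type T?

μY | μY  ✓ (μ self-dual)
  &{data,stop} | ⊕{data,stop}  ✓ label sets agree
    • data:
      ⊕{ok,retry,more} | &{ok,retry,more}  ✓ label sets agree
        • ok:
          ?Str | !Str  ✓
            Y | Y  ✓
        • retry:
          !Bool | ?Bool  ✓
            Y | Y  ✓
        • more:
          &{done,ok,err} | ⊕{done,ok,err}  ✓ label sets agree
            • done:
              Y | Y  ✓
            • ok:
              Y | Y  ✓
            • err:
              Y | Y  ✓
    • stop:
      &{stop,data} | ⊕{stop,data}  ✓ label sets agree
        • stop:
          &{done,ack} | ⊕{done,ack}  ✓ label sets agree
            • done:
              end | end  ✓
            • ack:
              end | end  ✓
        • data:
          ?Unit | !Unit  ✓
            end | end  ✓

YES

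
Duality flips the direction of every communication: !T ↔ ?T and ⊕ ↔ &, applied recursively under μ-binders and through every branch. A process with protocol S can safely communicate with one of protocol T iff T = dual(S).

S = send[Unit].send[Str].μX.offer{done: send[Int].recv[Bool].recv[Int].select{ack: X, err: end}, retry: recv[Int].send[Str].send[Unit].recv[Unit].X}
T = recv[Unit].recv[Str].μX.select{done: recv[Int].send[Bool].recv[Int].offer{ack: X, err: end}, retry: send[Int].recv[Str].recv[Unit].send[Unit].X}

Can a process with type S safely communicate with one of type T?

NO

send[Unit] ‖ recv[Unit]  ✓
  send[Str] ‖ recv[Str]  ✓
    μX ‖ μX  ✓ (μ self-dual)
      offer{done,retry} ‖ select{done,retry}  ✓ labels match
        case done:
          send[Int] ‖ recv[Int]  ✓
            recv[Bool] ‖ send[Bool]  ✓
              recv[Int] ‖ recv[Int]  ✗ same direction on both sides — not dual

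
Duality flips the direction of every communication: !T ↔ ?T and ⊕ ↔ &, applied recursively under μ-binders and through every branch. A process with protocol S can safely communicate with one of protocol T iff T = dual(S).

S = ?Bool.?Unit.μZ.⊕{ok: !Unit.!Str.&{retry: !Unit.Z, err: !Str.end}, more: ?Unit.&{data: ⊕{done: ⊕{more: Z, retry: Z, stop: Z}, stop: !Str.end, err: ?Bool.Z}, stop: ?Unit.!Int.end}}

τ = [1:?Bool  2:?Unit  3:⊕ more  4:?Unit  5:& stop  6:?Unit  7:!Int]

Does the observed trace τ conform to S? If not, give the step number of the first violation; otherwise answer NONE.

NONE

[1] ?Bool  ok  residual = ?Unit.μZ.…
[2] ?Unit  ok  residual = μZ.…
[3] ⊕ more  ok  residual = ?Unit.&{data: ⊕{done: ⊕{more: μZ.…, retry: μZ.…, stop: μZ.…}, stop: !Str.end, err: ?Bool.μZ.…}, stop: ?Unit.!Int.end}
[4] ?Unit  ok  residual = &{data: ⊕{done: ⊕{more: μZ.…, retry: μZ.…, stop: μZ.…}, stop: !Str.end, err: ?Bool.μZ.…}, stop: ?Unit.!Int.end}
[5] & stop  ok  residual = ?Unit.!Int.end
[6] ?Unit  ok  residual = !Int.end
[7] !Int  ok  residual = end
trace exhausted — no violation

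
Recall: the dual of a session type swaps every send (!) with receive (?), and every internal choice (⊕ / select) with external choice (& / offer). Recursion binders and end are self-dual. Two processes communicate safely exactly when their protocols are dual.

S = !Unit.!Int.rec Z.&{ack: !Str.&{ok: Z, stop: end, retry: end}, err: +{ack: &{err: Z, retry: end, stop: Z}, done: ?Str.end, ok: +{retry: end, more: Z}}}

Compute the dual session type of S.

!Unit ↦ ?Unit
  !Int ↦ ?Int
    rec Z ↦ rec Z  (rec unchanged)
      &{ack,err} ↦ +{ack,err}  (&→⊕)
        case ack:
          !Str ↦ ?Str
            &{ok,stop,retry} ↦ +{ok,stop,retry}  (&→⊕)
              case ok:
                Z ↦ Z
              case stop:
                end ↦ end
              case retry:
                end ↦ end
        case err:
          +{ack,done,ok} ↦ &{ack,done,ok}  (internal→external)
            case ack:
              &{err,retry,stop} ↦ +{err,retry,stop}  (&→⊕)
                case err:
                  Z ↦ Z
                case retry:
                  end ↦ end
                case stop:
                  Z ↦ Z
            case done:
              ?Str ↦ !Str
                end ↦ end
            case ok:
              +{retry,more} ↦ &{retry,more}  (internal→external)
                case retry:
                  end ↦ end
                case more:
                  Z ↦ Z

?Unit.?Int.rec Z.+{ack: ?Str.+{ok: Z, stop: end, retry: end}, err: &{ack: +{err: Z, retry: end, stop: Z}, done: !Str.end, ok: &{retry: end, more: Z}}}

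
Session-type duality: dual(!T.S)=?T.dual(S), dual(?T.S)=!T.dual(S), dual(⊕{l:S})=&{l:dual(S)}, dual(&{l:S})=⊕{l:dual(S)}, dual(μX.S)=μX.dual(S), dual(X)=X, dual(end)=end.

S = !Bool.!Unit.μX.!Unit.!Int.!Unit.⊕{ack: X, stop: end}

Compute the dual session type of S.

!Bool ↦ ?Bool
  !Unit ↦ ?Unit
    μX ↦ μX  (binder kept)
      !Unit ↦ ?Unit
        !Int ↦ ?Int
          !Unit ↦ ?Unit
            ⊕{ack,stop} ↦ &{ack,stop}  (internal→external)
              [ack]
                dual(X) = X
              [stop]
                dual(end) = end

?Bool.?Unit.μX.?Unit.?Int.?Unit.&{ack: X, stop: end}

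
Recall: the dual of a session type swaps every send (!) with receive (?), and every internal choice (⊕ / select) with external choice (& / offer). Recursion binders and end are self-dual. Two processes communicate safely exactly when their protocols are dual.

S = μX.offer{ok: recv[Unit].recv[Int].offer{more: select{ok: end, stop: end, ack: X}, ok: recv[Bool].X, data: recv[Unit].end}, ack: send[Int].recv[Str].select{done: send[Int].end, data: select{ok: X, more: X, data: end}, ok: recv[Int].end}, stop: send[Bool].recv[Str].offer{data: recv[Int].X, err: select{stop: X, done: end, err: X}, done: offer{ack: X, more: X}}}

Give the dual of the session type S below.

μX → μX  (μ self-dual)
  offer{ok,ack,stop} → select{ok,ack,stop}  (external→internal)
    • ok:
      recv[Unit] → send[Unit]
        recv[Int] → send[Int]
          offer{more,ok,data} → select{more,ok,data}  (external→internal)
            • more:
              select{ok,stop,ack} → offer{ok,stop,ack}  (internal→external)
                • ok:
                  end self-dual
                • stop:
                  end self-dual
                • ack:
                  X self-dual
            • ok:
              recv[Bool] → send[Bool]
                X self-dual
            • data:
              recv[Unit] → send[Unit]
                end self-dual
    • ack:
      send[Int] → recv[Int]
        recv[Str] → send[Str]
          select{done,data,ok} → offer{done,data,ok}  (internal→external)
            • done:
              send[Int] → recv[Int]
                end self-dual
            • data:
              select{ok,more,data} → offer{ok,more,data}  (internal→external)
                • ok:
                  X self-dual
                • more:
                  X self-dual
                • data:
                  end self-dual
            • ok:
              recv[Int] → send[Int]
                end self-dual
    • stop:
      send[Bool] → recv[Bool]
        recv[Str] → send[Str]
          offer{data,err,done} → select{data,err,done}  (external→internal)
            • data:
              recv[Int] → send[Int]
                X self-dual
            • err:
              select{stop,done,err} → offer{stop,done,err}  (internal→external)
                • stop:
                  X self-dual
                • done:
                  end self-dual
                • err:
                  X self-dual
            • done:
              offer{ack,more} → select{ack,more}  (external→internal)
                • ack:
                  X self-dual
                • more:
                  X self-dual

μX.select{ok: send[Unit].send[Int].select{more: offer{ok: end, stop: end, ack: X}, ok: send[Bool].X, data: send[Unit].end}, ack: recv[Int].send[Str].offer{done: recv[Int].end, data: offer{ok: X, more: X, data: end}, ok: send[Int].end}, stop: recv[Bool].send[Str].select{data: send[Int].X, err: offer{stop: X, done: end, err: X}, done: select{ack: X, more: X}}}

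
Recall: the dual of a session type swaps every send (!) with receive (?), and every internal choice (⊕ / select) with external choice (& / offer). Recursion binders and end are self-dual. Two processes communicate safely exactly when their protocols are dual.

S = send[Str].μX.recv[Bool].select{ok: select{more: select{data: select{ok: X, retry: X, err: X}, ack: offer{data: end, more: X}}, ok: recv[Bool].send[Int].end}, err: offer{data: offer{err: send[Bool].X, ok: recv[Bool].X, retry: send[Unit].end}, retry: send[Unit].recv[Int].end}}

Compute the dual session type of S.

recv[Str].μX.send[Bool].offer{ok: offer{more: offer{data: offer{ok: X, retry: X, err: X}, ack: select{data: end, more: X}}, ok: send[Bool].recv[Int].end}, err: select{data: select{err: recv[Bool].X, ok: send[Bool].X, retry: recv[Unit].end}, retry: recv[Unit].send[Int].end}}

send[Str] ↦ recv[Str]
  μX ↦ μX  (binder kept)
    recv[Bool] ↦ send[Bool]
      select{ok,err} ↦ offer{ok,err}  (⊕→&)
        case ok:
          select{more,ok} ↦ offer{more,ok}  (⊕→&)
            case more:
              select{data,ack} ↦ offer{data,ack}  (⊕→&)
                case data:
                  select{ok,retry,err} ↦ offer{ok,retry,err}  (⊕→&)
                    case ok:
                      dual(X) = X
                    case retry:
                      dual(X) = X
                    case err:
                      dual(X) = X
                case ack:
                  offer{data,more} ↦ select{data,more}  (external→internal)
                    case data:
                      dual(end) = end
                    case more:
                      dual(X) = X
            case ok:
              recv[Bool] ↦ send[Bool]
                send[Int] ↦ recv[Int]
                  dual(end) = end
        case err:
          offer{data,retry} ↦ select{data,retry}  (external→internal)
            case data:
              offer{err,ok,retry} ↦ select{err,ok,retry}  (external→internal)
                case err:
                  send[Bool] ↦ recv[Bool]
                    dual(X) = X
                case ok:
                  recv[Bool] ↦ send[Bool]
                    dual(X) = X
                case retry:
                  send[Unit] ↦ recv[Unit]
                    dual(end) = end
            case retry:
              send[Unit] ↦ recv[Unit]
                recv[Int] ↦ send[Int]
                  dual(end) = end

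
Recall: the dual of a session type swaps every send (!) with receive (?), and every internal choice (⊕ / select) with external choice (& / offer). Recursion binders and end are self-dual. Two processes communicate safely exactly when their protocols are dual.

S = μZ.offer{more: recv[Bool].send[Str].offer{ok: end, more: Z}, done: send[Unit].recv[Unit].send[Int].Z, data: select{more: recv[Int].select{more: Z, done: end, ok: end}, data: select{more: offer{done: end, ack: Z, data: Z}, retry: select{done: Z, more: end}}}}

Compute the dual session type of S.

μZ ↦ μZ  (μ self-dual)
  offer{more,done,data} ↦ select{more,done,data}  (offer→select)
    • more:
      recv[Bool] ↦ send[Bool]
        send[Str] ↦ recv[Str]
          offer{ok,more} ↦ select{ok,more}  (offer→select)
            • ok:
              dual(end) = end
            • more:
              dual(Z) = Z
    • done:
      send[Unit] ↦ recv[Unit]
        recv[Unit] ↦ send[Unit]
          send[Int] ↦ recv[Int]
            dual(Z) = Z
    • data:
      select{more,data} ↦ offer{more,data}  (internal→external)
        • more:
          recv[Int] ↦ send[Int]
            select{more,done,ok} ↦ offer{more,done,ok}  (internal→external)
              • more:
                dual(Z) = Z
              • done:
                dual(end) = end
              • ok:
                dual(end) = end
        • data:
          select{more,retry} ↦ offer{more,retry}  (internal→external)
            • more:
              offer{done,ack,data} ↦ select{done,ack,data}  (offer→select)
                • done:
                  dual(end) = end
                • ack:
                  dual(Z) = Z
                • data:
                  dual(Z) = Z
            • retry:
              select{done,more} ↦ offer{done,more}  (internal→external)
                • done:
                  dual(Z) = Z
                • more:
                  dual(end) = end

μZ.select{more: send[Bool].recv[Str].select{ok: end, more: Z}, done: recv[Unit].send[Unit].recv[Int].Z, data: offer{more: send[Int].offer{more: Z, done: end, ok: end}, data: offer{more: select{done: end, ack: Z, data: Z}, retry: offer{done: Z, more: end}}}}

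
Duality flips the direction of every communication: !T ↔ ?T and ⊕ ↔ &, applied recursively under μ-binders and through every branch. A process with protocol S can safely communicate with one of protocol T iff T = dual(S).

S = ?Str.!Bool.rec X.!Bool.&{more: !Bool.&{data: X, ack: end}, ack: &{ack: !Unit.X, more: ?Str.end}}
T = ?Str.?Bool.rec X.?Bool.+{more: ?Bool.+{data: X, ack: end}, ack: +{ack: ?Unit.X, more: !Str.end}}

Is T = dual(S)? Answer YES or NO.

NO

?Str | ?Str  ✗ same direction on both sides — not dual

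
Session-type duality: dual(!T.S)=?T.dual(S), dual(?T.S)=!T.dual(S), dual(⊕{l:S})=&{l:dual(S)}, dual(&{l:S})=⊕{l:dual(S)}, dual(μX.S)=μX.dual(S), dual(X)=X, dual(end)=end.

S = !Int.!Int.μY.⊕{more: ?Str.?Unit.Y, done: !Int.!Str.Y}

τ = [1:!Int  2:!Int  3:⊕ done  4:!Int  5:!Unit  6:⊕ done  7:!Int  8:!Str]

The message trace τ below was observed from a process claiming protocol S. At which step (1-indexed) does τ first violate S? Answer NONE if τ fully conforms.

[1] !Int  match  residual = !Int.μY.…
[2] !Int  match  residual = μY.…
[3] ⊕ done  match  residual = !Int.!Str.μY.…
[4] !Int  match  residual = !Str.μY.…
[5] got !Unit, protocol expects !Str  ✗

5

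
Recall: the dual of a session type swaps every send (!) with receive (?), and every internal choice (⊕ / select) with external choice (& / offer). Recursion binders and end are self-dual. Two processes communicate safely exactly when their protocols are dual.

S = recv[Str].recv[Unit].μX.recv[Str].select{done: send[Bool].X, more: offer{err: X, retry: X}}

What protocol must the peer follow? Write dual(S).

recv[Str] = send[Str]
  recv[Unit] = send[Unit]
    μX = μX  (μ self-dual)
      recv[Str] = send[Str]
        select{done,more} = offer{done,more}  (⊕→&)
          case done:
            send[Bool] = recv[Bool]
              dual(X) = X
          case more:
            offer{err,retry} = select{err,retry}  (offer→select)
              case err:
                dual(X) = X
              case retry:
                dual(X) = X

send[Str].send[Unit].μX.send[Str].offer{done: recv[Bool].X, more: select{err: X, retry: X}}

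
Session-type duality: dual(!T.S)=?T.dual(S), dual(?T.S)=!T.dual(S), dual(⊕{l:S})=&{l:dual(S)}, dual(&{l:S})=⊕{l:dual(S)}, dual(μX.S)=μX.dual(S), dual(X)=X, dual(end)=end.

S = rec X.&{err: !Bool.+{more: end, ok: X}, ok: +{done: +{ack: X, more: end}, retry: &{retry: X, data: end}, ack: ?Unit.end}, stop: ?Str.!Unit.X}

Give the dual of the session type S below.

rec X = rec X  (rec unchanged)
  &{err,ok,stop} = +{err,ok,stop}  (external→internal)
    • err:
      !Bool = ?Bool
        +{more,ok} = &{more,ok}  (internal→external)
          • more:
            end self-dual
          • ok:
            X self-dual
    • ok:
      +{done,retry,ack} = &{done,retry,ack}  (internal→external)
        • done:
          +{ack,more} = &{ack,more}  (internal→external)
            • ack:
              X self-dual
            • more:
              end self-dual
        • retry:
          &{retry,data} = +{retry,data}  (external→internal)
            • retry:
              X self-dual
            • data:
              end self-dual
        • ack:
          ?Unit = !Unit
            end self-dual
    • stop:
      ?Str = !Str
        !Unit = ?Unit
          X self-dual

rec X.+{err: ?Bool.&{more: end, ok: X}, ok: &{done: &{ack: X, more: end}, retry: +{retry: X, data: end}, ack: !Unit.end}, stop: !Str.?Unit.X}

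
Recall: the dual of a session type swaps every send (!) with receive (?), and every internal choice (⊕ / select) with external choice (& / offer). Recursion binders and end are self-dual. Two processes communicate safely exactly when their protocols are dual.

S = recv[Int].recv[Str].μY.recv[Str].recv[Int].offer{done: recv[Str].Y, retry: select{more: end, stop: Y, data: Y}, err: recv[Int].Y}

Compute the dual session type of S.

send[Int].send[Str].μY.send[Str].send[Int].select{done: send[Str].Y, retry: offer{more: end, stop: Y, data: Y}, err: send[Int].Y}

recv[Int] → send[Int]
  recv[Str] → send[Str]
    μY → μY  (rec unchanged)
      recv[Str] → send[Str]
        recv[Int] → send[Int]
          offer{done,retry,err} → select{done,retry,err}  (&→⊕)
            case done:
              recv[Str] → send[Str]
                dual(Y) = Y
            case retry:
              select{more,stop,data} → offer{more,stop,data}  (internal→external)
                case more:
                  dual(end) = end
                case stop:
                  dual(Y) = Y
                case data:
                  dual(Y) = Y
            case err:
              recv[Int] → send[Int]
                dual(Y) = Y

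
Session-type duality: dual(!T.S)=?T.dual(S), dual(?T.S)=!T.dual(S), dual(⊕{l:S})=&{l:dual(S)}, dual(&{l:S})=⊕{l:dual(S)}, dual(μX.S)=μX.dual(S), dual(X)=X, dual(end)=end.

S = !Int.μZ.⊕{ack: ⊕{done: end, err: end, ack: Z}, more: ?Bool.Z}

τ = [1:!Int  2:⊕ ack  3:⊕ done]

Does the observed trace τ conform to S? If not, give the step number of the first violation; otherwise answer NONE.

NONE

@1 !Int  ✓  cont: μZ.…
@2 ⊕ ack  ✓  cont: ⊕{done: end, err: end, ack: μZ.…}
@3 ⊕ done  ✓  cont: end
τ conforms to S (length 3)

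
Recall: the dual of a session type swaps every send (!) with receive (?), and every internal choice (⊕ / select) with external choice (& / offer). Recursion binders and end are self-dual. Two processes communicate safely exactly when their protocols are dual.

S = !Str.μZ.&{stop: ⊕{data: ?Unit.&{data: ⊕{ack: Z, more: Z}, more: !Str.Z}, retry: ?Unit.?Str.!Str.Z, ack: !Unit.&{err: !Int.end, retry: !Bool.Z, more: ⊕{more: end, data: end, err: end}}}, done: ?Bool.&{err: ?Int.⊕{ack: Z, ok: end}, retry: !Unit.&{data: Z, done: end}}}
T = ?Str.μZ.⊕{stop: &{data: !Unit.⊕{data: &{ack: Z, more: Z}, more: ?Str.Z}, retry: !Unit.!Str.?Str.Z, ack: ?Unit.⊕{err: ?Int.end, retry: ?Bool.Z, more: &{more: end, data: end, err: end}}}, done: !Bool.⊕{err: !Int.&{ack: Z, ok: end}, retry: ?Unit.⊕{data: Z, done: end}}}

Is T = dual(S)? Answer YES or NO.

!Str ‖ ?Str  match
  μZ ‖ μZ  match (rec unchanged)
    &{stop,done} ‖ ⊕{stop,done}  match labels match
      [stop]
        ⊕{data,retry,ack} ‖ &{data,retry,ack}  match labels match
          [data]
            ?Unit ‖ !Unit  match
              &{data,more} ‖ ⊕{data,more}  match labels match
                [data]
                  ⊕{ack,more} ‖ &{ack,more}  match labels match
                    [ack]
                      Z ‖ Z  match
                    [more]
                      Z ‖ Z  match
                [more]
                  !Str ‖ ?Str  match
                    Z ‖ Z  match
          [retry]
            ?Unit ‖ !Unit  match
              ?Str ‖ !Str  match
                !Str ‖ ?Str  match
                  Z ‖ Z  match
          [ack]
            !Unit ‖ ?Unit  match
              &{err,retry,more} ‖ ⊕{err,retry,more}  match labels match
                [err]
                  !Int ‖ ?Int  match
                    end ‖ end  match
                [retry]
                  !Bool ‖ ?Bool  match
                    Z ‖ Z  match
                [more]
                  ⊕{more,data,err} ‖ &{more,data,err}  match labels match
                    [more]
                      end ‖ end  match
                    [data]
                      end ‖ end  match
                    [err]
                      end ‖ end  match
      [done]
        ?Bool ‖ !Bool  match
          &{err,retry} ‖ ⊕{err,retry}  match labels match
            [err]
              ?Int ‖ !Int  match
                ⊕{ack,ok} ‖ &{ack,ok}  match labels match
                  [ack]
                    Z ‖ Z  match
                  [ok]
                    end ‖ end  match
            [retry]
              !Unit ‖ ?Unit  match
                &{data,done} ‖ ⊕{data,done}  match labels match
                  [data]
                    Z ‖ Z  match
                  [done]
                    end ‖ end  match

YES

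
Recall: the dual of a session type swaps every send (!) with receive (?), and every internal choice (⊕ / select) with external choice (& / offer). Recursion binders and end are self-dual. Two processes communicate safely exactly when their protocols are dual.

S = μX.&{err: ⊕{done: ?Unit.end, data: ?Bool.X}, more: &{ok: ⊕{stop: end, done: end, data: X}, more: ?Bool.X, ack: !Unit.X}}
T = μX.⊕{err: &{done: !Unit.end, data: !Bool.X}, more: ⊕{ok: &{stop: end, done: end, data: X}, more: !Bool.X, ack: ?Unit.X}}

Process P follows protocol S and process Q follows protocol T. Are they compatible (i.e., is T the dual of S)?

μX vs μX  ok (μ self-dual)
  &{err,more} vs ⊕{err,more}  ok label sets agree
    • err:
      ⊕{done,data} vs &{done,data}  ok label sets agree
        • done:
          ?Unit vs !Unit  ok
            end vs end  ok
        • data:
          ?Bool vs !Bool  ok
            X vs X  ok
    • more:
      &{ok,more,ack} vs ⊕{ok,more,ack}  ok label sets agree
        • ok:
          ⊕{stop,done,data} vs &{stop,done,data}  ok label sets agree
            • stop:
              end vs end  ok
            • done:
              end vs end  ok
            • data:
              X vs X  ok
        • more:
          ?Bool vs !Bool  ok
            X vs X  ok
        • ack:
          !Unit vs ?Unit  ok
            X vs X  ok

YES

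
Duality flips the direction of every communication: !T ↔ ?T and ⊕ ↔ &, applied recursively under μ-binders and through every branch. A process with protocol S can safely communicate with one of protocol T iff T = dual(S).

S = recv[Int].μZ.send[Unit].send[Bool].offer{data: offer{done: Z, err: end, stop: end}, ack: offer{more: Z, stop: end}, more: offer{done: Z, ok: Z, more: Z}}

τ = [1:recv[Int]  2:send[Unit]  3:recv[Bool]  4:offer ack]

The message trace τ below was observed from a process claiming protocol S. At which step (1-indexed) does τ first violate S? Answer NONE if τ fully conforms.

3

[1] recv[Int]  ok  cont: μZ.…
[2] send[Unit]  ok  cont: send[Bool].offer{data: offer{done: μZ.…, err: end, stop: end}, ack: offer{more: μZ.…, stop: end}, more: offer{done: μZ.…, ok: μZ.…, more: μZ.…}}
[3] got recv[Bool], protocol expects send[Bool]  ✗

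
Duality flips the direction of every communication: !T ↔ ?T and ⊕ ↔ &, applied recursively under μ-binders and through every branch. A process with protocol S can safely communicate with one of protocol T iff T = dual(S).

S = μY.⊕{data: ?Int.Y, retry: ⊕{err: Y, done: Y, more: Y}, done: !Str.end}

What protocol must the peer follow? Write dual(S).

μY.&{data: !Int.Y, retry: &{err: Y, done: Y, more: Y}, done: ?Str.end}

μY → μY  (μ self-dual)
  ⊕{data,retry,done} → &{data,retry,done}  (⊕→&)
    case data:
      ?Int → !Int
        Y ↦ Y
    case retry:
      ⊕{err,done,more} → &{err,done,more}  (⊕→&)
        case err:
          Y ↦ Y
        case done:
          Y ↦ Y
        case more:
          Y ↦ Y
    case done:
      !Str → ?Str
        end ↦ end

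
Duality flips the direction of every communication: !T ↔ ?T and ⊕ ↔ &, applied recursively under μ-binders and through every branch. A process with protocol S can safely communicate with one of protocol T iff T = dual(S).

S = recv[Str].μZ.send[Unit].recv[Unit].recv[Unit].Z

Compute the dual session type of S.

send[Str].μZ.recv[Unit].send[Unit].send[Unit].Z

recv[Str] = send[Str]
  μZ = μZ  (rec unchanged)
    send[Unit] = recv[Unit]
      recv[Unit] = send[Unit]
        recv[Unit] = send[Unit]
          Z self-dual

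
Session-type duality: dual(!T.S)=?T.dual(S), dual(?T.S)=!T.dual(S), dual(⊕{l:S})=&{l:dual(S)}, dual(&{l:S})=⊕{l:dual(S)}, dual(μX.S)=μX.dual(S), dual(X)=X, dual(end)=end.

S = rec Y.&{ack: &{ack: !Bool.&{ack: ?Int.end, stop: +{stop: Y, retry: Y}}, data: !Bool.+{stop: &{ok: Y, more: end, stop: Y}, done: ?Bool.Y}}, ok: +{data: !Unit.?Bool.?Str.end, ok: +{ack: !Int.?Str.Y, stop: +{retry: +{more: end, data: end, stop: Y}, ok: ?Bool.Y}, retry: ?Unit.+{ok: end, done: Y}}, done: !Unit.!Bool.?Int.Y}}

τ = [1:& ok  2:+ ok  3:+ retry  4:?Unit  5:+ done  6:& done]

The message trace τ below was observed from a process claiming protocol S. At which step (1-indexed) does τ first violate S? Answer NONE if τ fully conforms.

@1 & ok  ok  now at +{data: !Unit.?Bool.?Str.end, ok: +{ack: !Int.?Str.rec Y.…, stop: +{retry: +{more: end, data: end, stop: rec Y.…}, ok: ?Bool.rec Y.…}, retry: ?Unit.+{ok: end, done: rec Y.…}}, done: !Unit.!Bool.?Int.rec Y.…}
@2 + ok  ok  now at +{ack: !Int.?Str.rec Y.…, stop: +{retry: +{more: end, data: end, stop: rec Y.…}, ok: ?Bool.rec Y.…}, retry: ?Unit.+{ok: end, done: rec Y.…}}
@3 + retry  ok  now at ?Unit.+{ok: end, done: rec Y.…}
@4 ?Unit  ok  now at +{ok: end, done: rec Y.…}
@5 + done  ok  now at rec Y.…
@6 got & done, protocol expects & ack or & ok  ✗

6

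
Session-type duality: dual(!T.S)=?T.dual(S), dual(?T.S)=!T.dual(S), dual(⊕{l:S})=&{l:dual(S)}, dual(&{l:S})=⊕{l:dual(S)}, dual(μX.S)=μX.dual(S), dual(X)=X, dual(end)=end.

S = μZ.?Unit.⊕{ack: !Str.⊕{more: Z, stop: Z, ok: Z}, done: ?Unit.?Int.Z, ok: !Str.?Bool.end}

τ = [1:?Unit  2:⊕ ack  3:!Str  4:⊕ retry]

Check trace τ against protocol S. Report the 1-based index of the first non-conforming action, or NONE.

@1 ?Unit  match  now at ⊕{ack: !Str.⊕{more: μZ.…, stop: μZ.…, ok: μZ.…}, done: ?Unit.?Int.μZ.…, ok: !Str.?Bool.end}
@2 ⊕ ack  match  now at !Str.⊕{more: μZ.…, stop: μZ.…, ok: μZ.…}
@3 !Str  match  now at ⊕{more: μZ.…, stop: μZ.…, ok: μZ.…}
@4 got ⊕ retry, protocol expects ⊕ more or ⊕ stop or ⊕ ok  ✗

4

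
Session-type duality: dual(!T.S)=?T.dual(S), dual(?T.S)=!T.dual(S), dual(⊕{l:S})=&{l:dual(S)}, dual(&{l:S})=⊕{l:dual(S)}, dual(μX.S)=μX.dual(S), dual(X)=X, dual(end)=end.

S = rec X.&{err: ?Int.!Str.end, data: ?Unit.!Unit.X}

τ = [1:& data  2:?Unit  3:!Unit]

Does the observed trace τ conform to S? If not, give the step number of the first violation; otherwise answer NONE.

step 1: & data  ok  state: ?Unit.!Unit.rec X.…
step 2: ?Unit  ok  state: !Unit.rec X.…
step 3: !Unit  ok  state: rec X.…
τ conforms to S (length 3)

NONE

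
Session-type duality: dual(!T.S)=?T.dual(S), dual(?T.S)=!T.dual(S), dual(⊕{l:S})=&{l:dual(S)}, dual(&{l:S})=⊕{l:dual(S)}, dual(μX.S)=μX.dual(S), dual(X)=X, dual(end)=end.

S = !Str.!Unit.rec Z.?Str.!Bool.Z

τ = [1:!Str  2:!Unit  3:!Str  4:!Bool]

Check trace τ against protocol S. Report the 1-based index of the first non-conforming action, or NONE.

step 1: !Str  ✓  cont: !Unit.rec Z.…
step 2: !Unit  ✓  cont: rec Z.…
step 3: got !Str, protocol expects ?Str  ✗

3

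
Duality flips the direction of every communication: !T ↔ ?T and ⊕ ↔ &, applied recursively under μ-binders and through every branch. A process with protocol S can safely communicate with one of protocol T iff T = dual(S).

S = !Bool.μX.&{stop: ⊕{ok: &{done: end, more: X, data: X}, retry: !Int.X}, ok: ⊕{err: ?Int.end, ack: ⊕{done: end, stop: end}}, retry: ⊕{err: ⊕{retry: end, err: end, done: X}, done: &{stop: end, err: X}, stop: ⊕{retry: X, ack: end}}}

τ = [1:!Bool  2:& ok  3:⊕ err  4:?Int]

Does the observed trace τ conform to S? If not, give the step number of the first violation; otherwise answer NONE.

NONE

[1] !Bool  match  cont: μX.…
[2] & ok  match  cont: ⊕{err: ?Int.end, ack: ⊕{done: end, stop: end}}
[3] ⊕ err  match  cont: ?Int.end
[4] ?Int  match  cont: end
all 4 steps conform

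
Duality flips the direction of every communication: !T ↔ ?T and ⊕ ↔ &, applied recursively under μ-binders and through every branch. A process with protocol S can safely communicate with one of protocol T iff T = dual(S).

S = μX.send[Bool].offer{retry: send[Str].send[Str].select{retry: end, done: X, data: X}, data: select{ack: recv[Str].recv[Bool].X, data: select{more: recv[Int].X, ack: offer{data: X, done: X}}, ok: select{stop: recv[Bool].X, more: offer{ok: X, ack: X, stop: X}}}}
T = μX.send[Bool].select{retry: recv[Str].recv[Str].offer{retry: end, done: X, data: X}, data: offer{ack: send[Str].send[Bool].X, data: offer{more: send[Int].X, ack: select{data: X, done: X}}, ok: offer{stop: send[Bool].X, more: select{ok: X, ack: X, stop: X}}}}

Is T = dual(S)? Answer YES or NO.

NO

μX ‖ μX  match (μ self-dual)
  send[Bool] ‖ send[Bool]  ✗ same direction on both sides — not dual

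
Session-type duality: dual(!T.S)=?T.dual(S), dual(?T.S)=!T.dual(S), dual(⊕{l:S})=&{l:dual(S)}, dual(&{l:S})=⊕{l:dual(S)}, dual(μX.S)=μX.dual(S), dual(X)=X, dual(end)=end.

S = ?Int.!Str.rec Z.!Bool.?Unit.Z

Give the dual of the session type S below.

!Int.?Str.rec Z.?Bool.!Unit.Z

?Int = !Int
  !Str = ?Str
    rec Z = rec Z  (binder kept)
      !Bool = ?Bool
        ?Unit = !Unit
          Z ↦ Z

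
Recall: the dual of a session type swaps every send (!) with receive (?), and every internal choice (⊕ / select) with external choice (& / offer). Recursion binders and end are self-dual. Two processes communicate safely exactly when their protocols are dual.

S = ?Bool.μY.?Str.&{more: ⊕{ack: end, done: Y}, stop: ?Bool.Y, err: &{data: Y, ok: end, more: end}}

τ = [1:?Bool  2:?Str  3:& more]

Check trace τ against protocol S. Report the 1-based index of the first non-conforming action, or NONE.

step 1: ?Bool  ✓  state: μY.…
step 2: ?Str  ✓  state: &{more: ⊕{ack: end, done: μY.…}, stop: ?Bool.μY.…, err: &{data: μY.…, ok: end, more: end}}
step 3: & more  ✓  state: ⊕{ack: end, done: μY.…}
trace exhausted — no violation

NONE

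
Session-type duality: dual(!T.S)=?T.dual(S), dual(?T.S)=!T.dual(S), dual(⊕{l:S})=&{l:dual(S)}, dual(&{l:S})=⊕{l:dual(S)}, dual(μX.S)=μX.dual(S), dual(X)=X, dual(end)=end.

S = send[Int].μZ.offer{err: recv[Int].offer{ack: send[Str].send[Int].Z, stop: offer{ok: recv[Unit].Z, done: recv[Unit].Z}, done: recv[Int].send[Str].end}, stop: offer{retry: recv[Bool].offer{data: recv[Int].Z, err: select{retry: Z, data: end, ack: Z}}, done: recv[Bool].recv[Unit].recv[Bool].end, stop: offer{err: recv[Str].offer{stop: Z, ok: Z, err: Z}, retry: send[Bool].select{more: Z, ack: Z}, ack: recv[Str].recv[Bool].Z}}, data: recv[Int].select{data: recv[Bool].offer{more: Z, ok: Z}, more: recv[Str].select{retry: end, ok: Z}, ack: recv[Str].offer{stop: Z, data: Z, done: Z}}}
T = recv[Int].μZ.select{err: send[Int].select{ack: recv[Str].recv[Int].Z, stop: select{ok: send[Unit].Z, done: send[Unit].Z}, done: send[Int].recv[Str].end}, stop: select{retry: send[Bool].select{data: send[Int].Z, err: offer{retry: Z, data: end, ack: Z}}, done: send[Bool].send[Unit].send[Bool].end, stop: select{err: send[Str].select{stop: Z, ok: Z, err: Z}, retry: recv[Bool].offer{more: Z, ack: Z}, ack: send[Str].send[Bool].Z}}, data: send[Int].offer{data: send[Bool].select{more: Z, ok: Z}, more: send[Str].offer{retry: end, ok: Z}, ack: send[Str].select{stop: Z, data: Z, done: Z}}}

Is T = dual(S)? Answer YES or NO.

YES

send[Int] ‖ recv[Int]  ✓
  μZ ‖ μZ  ✓ (rec unchanged)
    offer{err,stop,data} ‖ select{err,stop,data}  ✓ labels match
      case err:
        recv[Int] ‖ send[Int]  ✓
          offer{ack,stop,done} ‖ select{ack,stop,done}  ✓ labels match
            case ack:
              send[Str] ‖ recv[Str]  ✓
                send[Int] ‖ recv[Int]  ✓
                  Z ‖ Z  ✓
            case stop:
              offer{ok,done} ‖ select{ok,done}  ✓ labels match
                case ok:
                  recv[Unit] ‖ send[Unit]  ✓
                    Z ‖ Z  ✓
                case done:
                  recv[Unit] ‖ send[Unit]  ✓
                    Z ‖ Z  ✓
            case done:
              recv[Int] ‖ send[Int]  ✓
                send[Str] ‖ recv[Str]  ✓
                  end ‖ end  ✓
      case stop:
        offer{retry,done,stop} ‖ select{retry,done,stop}  ✓ labels match
          case retry:
            recv[Bool] ‖ send[Bool]  ✓
              offer{data,err} ‖ select{data,err}  ✓ labels match
                case data:
                  recv[Int] ‖ send[Int]  ✓
                    Z ‖ Z  ✓
                case err:
                  select{retry,data,ack} ‖ offer{retry,data,ack}  ✓ labels match
                    case retry:
                      Z ‖ Z  ✓
                    case data:
                      end ‖ end  ✓
                    case ack:
                      Z ‖ Z  ✓
          case done:
            recv[Bool] ‖ send[Bool]  ✓
              recv[Unit] ‖ send[Unit]  ✓
                recv[Bool] ‖ send[Bool]  ✓
                  end ‖ end  ✓
          case stop:
            offer{err,retry,ack} ‖ select{err,retry,ack}  ✓ labels match
              case err:
                recv[Str] ‖ send[Str]  ✓
                  offer{stop,ok,err} ‖ select{stop,ok,err}  ✓ labels match
                    case stop:
                      Z ‖ Z  ✓
                    case ok:
                      Z ‖ Z  ✓
                    case err:
                      Z ‖ Z  ✓
              case retry:
                send[Bool] ‖ recv[Bool]  ✓
                  select{more,ack} ‖ offer{more,ack}  ✓ labels match
                    case more:
                      Z ‖ Z  ✓
                    case ack:
                      Z ‖ Z  ✓
              case ack:
                recv[Str] ‖ send[Str]  ✓
                  recv[Bool] ‖ send[Bool]  ✓
                    Z ‖ Z  ✓
      case data:
        recv[Int] ‖ send[Int]  ✓
          select{data,more,ack} ‖ offer{data,more,ack}  ✓ labels match
            case data:
              recv[Bool] ‖ send[Bool]  ✓
                offer{more,ok} ‖ select{more,ok}  ✓ labels match
                  case more:
                    Z ‖ Z  ✓
                  case ok:
                    Z ‖ Z  ✓
            case more:
              recv[Str] ‖ send[Str]  ✓
                select{retry,ok} ‖ offer{retry,ok}  ✓ labels match
                  case retry:
                    end ‖ end  ✓
                  case ok:
                    Z ‖ Z  ✓
            case ack:
              recv[Str] ‖ send[Str]  ✓
                offer{stop,data,done} ‖ select{stop,data,done}  ✓ labels match
                  case stop:
                    Z ‖ Z  ✓
                  case data:
                    Z ‖ Z  ✓
                  case done:
                    Z ‖ Z  ✓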